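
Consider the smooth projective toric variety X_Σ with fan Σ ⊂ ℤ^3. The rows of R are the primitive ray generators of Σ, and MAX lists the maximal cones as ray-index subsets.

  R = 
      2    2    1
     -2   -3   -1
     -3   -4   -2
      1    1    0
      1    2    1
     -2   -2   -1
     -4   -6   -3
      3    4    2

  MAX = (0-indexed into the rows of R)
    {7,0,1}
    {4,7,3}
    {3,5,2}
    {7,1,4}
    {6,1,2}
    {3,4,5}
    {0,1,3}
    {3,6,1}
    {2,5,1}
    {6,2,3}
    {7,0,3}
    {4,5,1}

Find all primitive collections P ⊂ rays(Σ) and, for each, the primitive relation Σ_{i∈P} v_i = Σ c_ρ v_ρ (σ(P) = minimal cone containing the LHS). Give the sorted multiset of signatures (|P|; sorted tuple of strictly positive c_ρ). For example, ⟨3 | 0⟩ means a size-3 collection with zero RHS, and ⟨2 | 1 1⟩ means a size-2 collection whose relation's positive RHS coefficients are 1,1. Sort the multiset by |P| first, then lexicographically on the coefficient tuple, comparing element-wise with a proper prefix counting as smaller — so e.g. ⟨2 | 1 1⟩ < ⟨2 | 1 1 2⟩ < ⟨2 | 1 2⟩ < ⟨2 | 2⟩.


Σ has 14 primitive collections:

  {0,5}:  v_{0} + v_{5} = 0  ⟹  sig = ⟨2 | 0⟩
  {2,7}:  v_{2} + v_{7} = 0  ⟹  sig = ⟨2 | 0⟩
  {0,4}:  v_{0} + v_{4} = v_{7}  ⟹  sig = ⟨2 | 1⟩
  {2,4}:  v_{2} + v_{4} = v_{5}  ⟹  sig = ⟨2 | 1⟩
  {4,6}:  v_{4} + v_{6} = v_{2}  ⟹  sig = ⟨2 | 1⟩
  {5,7}:  v_{5} + v_{7} = v_{4}  ⟹  sig = ⟨2 | 1⟩
  {0,2}:  v_{0} + v_{2} = v_{1} + v_{3}  ⟹  sig = ⟨2 | 1 1⟩
  {6,7}:  v_{6} + v_{7} = v_{1} + v_{3}  ⟹  sig = ⟨2 | 1 1⟩
  {5,6}:  v_{5} + v_{6} = 2·v_{2}  ⟹  sig = ⟨2 | 2⟩
  {0,6}:  v_{0} + v_{6} = 2·v_{1} + 2·v_{3}  ⟹  sig = ⟨2 | 2 2⟩
  {1,3,4}:  v_{1} + v_{3} + v_{4} = 0  ⟹  sig = ⟨3 | 0⟩
  {1,2,3}:  v_{1} + v_{2} + v_{3} = v_{6}  ⟹  sig = ⟨3 | 1⟩
  {1,3,5}:  v_{1} + v_{3} + v_{5} = v_{2}  ⟹  sig = ⟨3 | 1⟩
  {1,3,7}:  v_{1} + v_{3} + v_{7} = v_{0}  ⟹  sig = ⟨3 | 1⟩

Hence PRS(X_Σ) =
{ ⟨2 | 0⟩ ×2,  ⟨2 | 1⟩ ×4,  ⟨2 | 1 1⟩ ×2,  ⟨2 | 2⟩,  ⟨2 | 2 2⟩,  ⟨3 | 0⟩,  ⟨3 | 1⟩ ×3 }


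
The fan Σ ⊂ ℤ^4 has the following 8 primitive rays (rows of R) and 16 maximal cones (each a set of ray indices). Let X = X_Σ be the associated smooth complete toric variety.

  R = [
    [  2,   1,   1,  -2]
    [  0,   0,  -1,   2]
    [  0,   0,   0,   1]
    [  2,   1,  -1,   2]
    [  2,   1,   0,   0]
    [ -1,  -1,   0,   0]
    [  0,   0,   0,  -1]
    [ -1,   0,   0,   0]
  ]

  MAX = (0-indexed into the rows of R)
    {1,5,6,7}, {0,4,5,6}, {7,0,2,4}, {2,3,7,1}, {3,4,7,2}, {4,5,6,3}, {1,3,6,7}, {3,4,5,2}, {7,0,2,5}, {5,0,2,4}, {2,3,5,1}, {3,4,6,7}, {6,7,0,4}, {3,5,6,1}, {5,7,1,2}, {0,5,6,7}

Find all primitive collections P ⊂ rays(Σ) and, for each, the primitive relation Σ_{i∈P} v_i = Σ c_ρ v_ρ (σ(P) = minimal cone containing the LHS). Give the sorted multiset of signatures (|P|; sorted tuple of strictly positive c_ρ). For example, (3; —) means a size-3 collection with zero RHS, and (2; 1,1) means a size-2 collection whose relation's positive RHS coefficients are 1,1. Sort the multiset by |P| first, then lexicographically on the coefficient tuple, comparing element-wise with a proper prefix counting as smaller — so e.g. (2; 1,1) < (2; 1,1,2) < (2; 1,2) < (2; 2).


The 6 primitive collections of Σ (r=8, n=4):

  • {2,6}:  v_{2} + v_{6} = 0 — sig = (2; —)
  • {0,1}:  v_{0} + v_{1} = v_{4} — sig = (2; 1)
  • {1,4}:  v_{1} + v_{4} = v_{3} — sig = (2; 1)
  • {0,3}:  v_{0} + v_{3} = 2·v_{4} — sig = (2; 2)
  • {4,5,7}:  v_{4} + v_{5} + v_{7} = 0 — sig = (3; —)
  • {3,5,7}:  v_{3} + v_{5} + v_{7} = v_{1} — sig = (3; 1)

Sorted signature multiset PRS(X):
    (2; —)
    (2; 1)
    (2; 1)
    (2; 2)
    (3; —)
    (3; 1)


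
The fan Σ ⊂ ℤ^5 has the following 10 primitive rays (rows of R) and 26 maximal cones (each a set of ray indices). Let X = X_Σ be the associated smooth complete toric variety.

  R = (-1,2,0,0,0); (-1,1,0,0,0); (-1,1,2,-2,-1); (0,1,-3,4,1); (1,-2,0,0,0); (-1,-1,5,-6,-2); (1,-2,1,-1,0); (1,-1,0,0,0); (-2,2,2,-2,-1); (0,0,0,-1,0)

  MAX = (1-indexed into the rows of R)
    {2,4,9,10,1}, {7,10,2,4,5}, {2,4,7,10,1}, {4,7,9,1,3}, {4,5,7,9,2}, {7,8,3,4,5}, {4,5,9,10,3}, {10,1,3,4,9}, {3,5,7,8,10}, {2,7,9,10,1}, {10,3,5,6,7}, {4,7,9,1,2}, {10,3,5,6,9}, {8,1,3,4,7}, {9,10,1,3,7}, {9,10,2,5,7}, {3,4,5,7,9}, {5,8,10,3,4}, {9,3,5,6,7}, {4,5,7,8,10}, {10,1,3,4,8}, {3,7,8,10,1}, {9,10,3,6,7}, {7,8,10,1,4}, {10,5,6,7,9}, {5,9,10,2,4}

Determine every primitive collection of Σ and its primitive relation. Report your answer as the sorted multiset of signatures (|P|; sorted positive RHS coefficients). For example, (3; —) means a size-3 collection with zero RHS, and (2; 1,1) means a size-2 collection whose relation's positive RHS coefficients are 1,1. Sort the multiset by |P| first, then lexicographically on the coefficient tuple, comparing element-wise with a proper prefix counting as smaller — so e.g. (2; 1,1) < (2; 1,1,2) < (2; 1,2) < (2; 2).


11 minimal non-faces of Δ(Σ) (on 10 rays):

  P = {1,5}:  v_{1} + v_{5} = 0  so sig = (2; —)
  P = {2,8}:  v_{2} + v_{8} = 0  so sig = (2; —)
  P = {2,3}:  v_{2} + v_{3} = v_{9}  so sig = (2; 1)
  P = {8,9}:  v_{8} + v_{9} = v_{3}  so sig = (2; 1)
  P = {4,6}:  v_{4} + v_{6} = v_{5} + v_{9}  so sig = (2; 1,1)
  P = {1,6}:  v_{1} + v_{6} = v_{3} + v_{7} + v_{9} + v_{10}  so sig = (2; 1,1,1,1)
  P = {2,6}:  v_{2} + v_{6} = v_{5} + v_{7} + 2·v_{9} + v_{10}  so sig = (2; 1,1,1,2)
  P = {6,8}:  v_{6} + v_{8} = 2·v_{3} + v_{5} + v_{7} + v_{10}  so sig = (2; 1,1,1,2)
  P = {3,4,7,10}:  v_{3} + v_{4} + v_{7} + v_{10} = 0  so sig = (4; —)
  P = {4,7,9,10}:  v_{4} + v_{7} + v_{9} + v_{10} = v_{2}  so sig = (4; 1)
  P = {3,5,7,9,10}:  v_{3} + v_{5} + v_{7} + v_{9} + v_{10} = v_{6}  so sig = (5; 1)

Hence PRS(X_Σ) =
{ (2; —) ×2,  (2; 1) ×2,  (2; 1,1),  (2; 1,1,1,1),  (2; 1,1,1,2) ×2,  (4; —),  (4; 1),  (5; 1) }


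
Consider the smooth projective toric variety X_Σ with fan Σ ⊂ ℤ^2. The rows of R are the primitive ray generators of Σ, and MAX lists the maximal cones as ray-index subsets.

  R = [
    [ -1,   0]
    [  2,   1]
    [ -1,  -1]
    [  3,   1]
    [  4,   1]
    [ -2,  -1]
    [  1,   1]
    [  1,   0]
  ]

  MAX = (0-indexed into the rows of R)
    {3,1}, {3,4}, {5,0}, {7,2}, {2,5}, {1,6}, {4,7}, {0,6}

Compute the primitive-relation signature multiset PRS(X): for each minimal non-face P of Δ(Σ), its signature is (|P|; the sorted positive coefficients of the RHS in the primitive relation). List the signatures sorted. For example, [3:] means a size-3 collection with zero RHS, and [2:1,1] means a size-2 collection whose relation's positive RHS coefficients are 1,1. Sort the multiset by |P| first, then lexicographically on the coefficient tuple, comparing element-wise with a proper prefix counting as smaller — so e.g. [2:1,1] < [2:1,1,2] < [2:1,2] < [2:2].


20 minimal non-faces of Δ(Σ) (on 8 rays):

  {0,7}:  v_{0} + v_{7} = 0  →  sig = [2:]
  {1,5}:  v_{1} + v_{5} = 0  →  sig = [2:]
  {2,6}:  v_{2} + v_{6} = 0  →  sig = [2:]
  {0,1}:  v_{0} + v_{1} = v_{6}  →  sig = [2:1]
  {0,2}:  v_{0} + v_{2} = v_{5}  →  sig = [2:1]
  {0,3}:  v_{0} + v_{3} = v_{1}  →  sig = [2:1]
  {0,4}:  v_{0} + v_{4} = v_{3}  →  sig = [2:1]
  {1,2}:  v_{1} + v_{2} = v_{7}  →  sig = [2:1]
  {1,7}:  v_{1} + v_{7} = v_{3}  →  sig = [2:1]
  {3,5}:  v_{3} + v_{5} = v_{7}  →  sig = [2:1]
  {3,7}:  v_{3} + v_{7} = v_{4}  →  sig = [2:1]
  {5,6}:  v_{5} + v_{6} = v_{0}  →  sig = [2:1]
  {5,7}:  v_{5} + v_{7} = v_{2}  →  sig = [2:1]
  {6,7}:  v_{6} + v_{7} = v_{1}  →  sig = [2:1]
  {4,6}:  v_{4} + v_{6} = v_{1} + v_{3}  →  sig = [2:1,1]
  {1,4}:  v_{1} + v_{4} = 2·v_{3}  →  sig = [2:2]
  {2,3}:  v_{2} + v_{3} = 2·v_{7}  →  sig = [2:2]
  {3,6}:  v_{3} + v_{6} = 2·v_{1}  →  sig = [2:2]
  {4,5}:  v_{4} + v_{5} = 2·v_{7}  →  sig = [2:2]
  {2,4}:  v_{2} + v_{4} = 3·v_{7}  →  sig = [2:3]

Signatures (|P|; sorted positive RHS coefficients), sorted:
    [2:]
    [2:]
    [2:]
    [2:1]
    [2:1]
    [2:1]
    [2:1]
    [2:1]
    [2:1]
    [2:1]
    [2:1]
    [2:1]
    [2:1]
    [2:1]
    [2:1,1]
    [2:2]
    [2:2]
    [2:2]
    [2:2]
    [2:3]


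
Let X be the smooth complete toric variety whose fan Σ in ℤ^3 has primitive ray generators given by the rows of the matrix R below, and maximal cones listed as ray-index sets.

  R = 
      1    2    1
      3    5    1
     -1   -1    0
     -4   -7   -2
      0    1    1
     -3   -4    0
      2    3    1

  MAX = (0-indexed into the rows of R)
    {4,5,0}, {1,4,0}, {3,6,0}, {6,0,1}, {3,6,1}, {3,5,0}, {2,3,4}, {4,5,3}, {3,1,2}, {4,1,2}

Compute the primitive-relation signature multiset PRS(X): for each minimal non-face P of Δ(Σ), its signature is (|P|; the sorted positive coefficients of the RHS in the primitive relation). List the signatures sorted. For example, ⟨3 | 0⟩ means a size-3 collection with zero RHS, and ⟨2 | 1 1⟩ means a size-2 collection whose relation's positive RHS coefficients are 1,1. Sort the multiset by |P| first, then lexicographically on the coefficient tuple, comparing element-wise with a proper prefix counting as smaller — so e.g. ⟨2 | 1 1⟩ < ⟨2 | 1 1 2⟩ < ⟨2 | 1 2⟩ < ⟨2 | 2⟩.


Minimal non-faces — 9 found among 7 rays, 10 max cones:

  • {0,2}:  v_{0} + v_{2} = v_{4}  ⟹  sig = ⟨2 | 1⟩
  • {1,5}:  v_{1} + v_{5} = v_{4}  ⟹  sig = ⟨2 | 1⟩
  • {2,6}:  v_{2} + v_{6} = v_{0}  ⟹  sig = ⟨2 | 1⟩
  • {2,5}:  v_{2} + v_{5} = v_{3} + 2·v_{4}  ⟹  sig = ⟨2 | 1 2⟩
  • {5,6}:  v_{5} + v_{6} = 3·v_{0} + v_{3}  ⟹  sig = ⟨2 | 1 3⟩
  • {4,6}:  v_{4} + v_{6} = 2·v_{0}  ⟹  sig = ⟨2 | 2⟩
  • {0,1,3}:  v_{0} + v_{1} + v_{3} = 0  ⟹  sig = ⟨3 | 0⟩
  • {0,3,4}:  v_{0} + v_{3} + v_{4} = v_{5}  ⟹  sig = ⟨3 | 1⟩
  • {1,3,4}:  v_{1} + v_{3} + v_{4} = v_{2}  ⟹  sig = ⟨3 | 1⟩

Sorted signature multiset PRS(X):
{ ⟨2 | 1⟩ ×3,  ⟨2 | 1 2⟩,  ⟨2 | 1 3⟩,  ⟨2 | 2⟩,  ⟨3 | 0⟩,  ⟨3 | 1⟩ ×2 }


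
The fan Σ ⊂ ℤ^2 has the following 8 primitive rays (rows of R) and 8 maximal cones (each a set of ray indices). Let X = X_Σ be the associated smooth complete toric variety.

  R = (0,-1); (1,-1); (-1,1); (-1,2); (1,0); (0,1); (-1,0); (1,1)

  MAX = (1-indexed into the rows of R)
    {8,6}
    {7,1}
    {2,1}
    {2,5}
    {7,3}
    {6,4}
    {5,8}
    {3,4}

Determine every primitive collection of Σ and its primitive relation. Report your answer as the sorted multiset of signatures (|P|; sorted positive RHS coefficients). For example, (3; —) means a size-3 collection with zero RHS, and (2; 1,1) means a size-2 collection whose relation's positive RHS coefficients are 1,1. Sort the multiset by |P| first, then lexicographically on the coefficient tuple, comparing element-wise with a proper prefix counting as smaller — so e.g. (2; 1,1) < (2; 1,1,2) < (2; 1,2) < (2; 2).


Δ(Σ) — 8 vertices, 20 min non-faces:

  P = {1,6}:  v_{1} + v_{6} = 0  ⟹  sig = (2; —)
  P = {2,3}:  v_{2} + v_{3} = 0  ⟹  sig = (2; —)
  P = {5,7}:  v_{5} + v_{7} = 0  ⟹  sig = (2; —)
  P = {1,3}:  v_{1} + v_{3} = v_{7}  ⟹  sig = (2; 1)
  P = {1,4}:  v_{1} + v_{4} = v_{3}  ⟹  sig = (2; 1)
  P = {1,5}:  v_{1} + v_{5} = v_{2}  ⟹  sig = (2; 1)
  P = {1,8}:  v_{1} + v_{8} = v_{5}  ⟹  sig = (2; 1)
  P = {2,4}:  v_{2} + v_{4} = v_{6}  ⟹  sig = (2; 1)
  P = {2,6}:  v_{2} + v_{6} = v_{5}  ⟹  sig = (2; 1)
  P = {2,7}:  v_{2} + v_{7} = v_{1}  ⟹  sig = (2; 1)
  P = {3,5}:  v_{3} + v_{5} = v_{6}  ⟹  sig = (2; 1)
  P = {3,6}:  v_{3} + v_{6} = v_{4}  ⟹  sig = (2; 1)
  P = {5,6}:  v_{5} + v_{6} = v_{8}  ⟹  sig = (2; 1)
  P = {6,7}:  v_{6} + v_{7} = v_{3}  ⟹  sig = (2; 1)
  P = {7,8}:  v_{7} + v_{8} = v_{6}  ⟹  sig = (2; 1)
  P = {2,8}:  v_{2} + v_{8} = 2·v_{5}  ⟹  sig = (2; 2)
  P = {3,8}:  v_{3} + v_{8} = 2·v_{6}  ⟹  sig = (2; 2)
  P = {4,5}:  v_{4} + v_{5} = 2·v_{6}  ⟹  sig = (2; 2)
  P = {4,7}:  v_{4} + v_{7} = 2·v_{3}  ⟹  sig = (2; 2)
  P = {4,8}:  v_{4} + v_{8} = 3·v_{6}  ⟹  sig = (2; 3)

Signatures (|P|; sorted positive RHS coefficients), sorted:
{ (2; —) ×3,  (2; 1) ×12,  (2; 2) ×4,  (2; 3) }


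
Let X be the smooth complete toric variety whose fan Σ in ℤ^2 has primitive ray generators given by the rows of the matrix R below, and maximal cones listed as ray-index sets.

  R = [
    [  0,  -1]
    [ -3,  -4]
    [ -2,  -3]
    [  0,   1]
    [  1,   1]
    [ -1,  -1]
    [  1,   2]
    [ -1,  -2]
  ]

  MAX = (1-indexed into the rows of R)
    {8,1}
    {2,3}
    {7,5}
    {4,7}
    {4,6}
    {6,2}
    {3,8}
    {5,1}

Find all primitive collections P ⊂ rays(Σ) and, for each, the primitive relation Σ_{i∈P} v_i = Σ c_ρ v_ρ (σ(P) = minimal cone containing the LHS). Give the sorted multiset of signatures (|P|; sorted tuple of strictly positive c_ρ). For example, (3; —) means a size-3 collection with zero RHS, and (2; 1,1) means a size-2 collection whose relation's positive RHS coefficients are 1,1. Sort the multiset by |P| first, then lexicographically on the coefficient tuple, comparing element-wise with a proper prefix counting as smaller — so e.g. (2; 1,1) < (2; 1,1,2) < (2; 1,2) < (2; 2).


Σ has 20 primitive collections:

  P = {1,4}:  v_{1} + v_{4} = 0  ⟹  sig = (2; —)
  P = {5,6}:  v_{5} + v_{6} = 0  ⟹  sig = (2; —)
  P = {7,8}:  v_{7} + v_{8} = 0  ⟹  sig = (2; —)
  P = {1,6}:  v_{1} + v_{6} = v_{8}  ⟹  sig = (2; 1)
  P = {1,7}:  v_{1} + v_{7} = v_{5}  ⟹  sig = (2; 1)
  P = {2,5}:  v_{2} + v_{5} = v_{3}  ⟹  sig = (2; 1)
  P = {3,5}:  v_{3} + v_{5} = v_{8}  ⟹  sig = (2; 1)
  P = {3,6}:  v_{3} + v_{6} = v_{2}  ⟹  sig = (2; 1)
  P = {3,7}:  v_{3} + v_{7} = v_{6}  ⟹  sig = (2; 1)
  P = {4,5}:  v_{4} + v_{5} = v_{7}  ⟹  sig = (2; 1)
  P = {4,8}:  v_{4} + v_{8} = v_{6}  ⟹  sig = (2; 1)
  P = {5,8}:  v_{5} + v_{8} = v_{1}  ⟹  sig = (2; 1)
  P = {6,7}:  v_{6} + v_{7} = v_{4}  ⟹  sig = (2; 1)
  P = {6,8}:  v_{6} + v_{8} = v_{3}  ⟹  sig = (2; 1)
  P = {1,2}:  v_{1} + v_{2} = v_{3} + v_{8}  ⟹  sig = (2; 1,1)
  P = {1,3}:  v_{1} + v_{3} = 2·v_{8}  ⟹  sig = (2; 2)
  P = {2,7}:  v_{2} + v_{7} = 2·v_{6}  ⟹  sig = (2; 2)
  P = {2,8}:  v_{2} + v_{8} = 2·v_{3}  ⟹  sig = (2; 2)
  P = {3,4}:  v_{3} + v_{4} = 2·v_{6}  ⟹  sig = (2; 2)
  P = {2,4}:  v_{2} + v_{4} = 3·v_{6}  ⟹  sig = (2; 3)

Signatures (|P|; sorted positive RHS coefficients), sorted:
    (2; —)
    (2; —)
    (2; —)
    (2; 1)
    (2; 1)
    (2; 1)
    (2; 1)
    (2; 1)
    (2; 1)
    (2; 1)
    (2; 1)
    (2; 1)
    (2; 1)
    (2; 1)
    (2; 1,1)
    (2; 2)
    (2; 2)
    (2; 2)
    (2; 2)
    (2; 3)


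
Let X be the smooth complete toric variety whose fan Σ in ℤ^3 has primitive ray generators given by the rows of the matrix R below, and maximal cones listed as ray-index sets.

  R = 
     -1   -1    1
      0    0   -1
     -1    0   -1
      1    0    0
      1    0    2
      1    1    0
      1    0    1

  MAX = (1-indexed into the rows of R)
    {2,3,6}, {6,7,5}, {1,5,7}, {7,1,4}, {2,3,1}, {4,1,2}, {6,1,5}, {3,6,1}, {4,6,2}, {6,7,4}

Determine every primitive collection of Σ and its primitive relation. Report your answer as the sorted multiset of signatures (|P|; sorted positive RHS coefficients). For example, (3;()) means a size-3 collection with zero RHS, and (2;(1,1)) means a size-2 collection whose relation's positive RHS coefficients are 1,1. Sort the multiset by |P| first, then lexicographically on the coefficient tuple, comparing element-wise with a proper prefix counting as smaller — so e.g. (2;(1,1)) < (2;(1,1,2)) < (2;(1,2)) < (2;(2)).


Minimal non-faces — 9 found among 7 rays, 10 max cones:

  P = {3,7}:  v_{3} + v_{7} = 0  →  sig = (2;())
  P = {2,5}:  v_{2} + v_{5} = v_{7}  →  sig = (2;(1))
  P = {2,7}:  v_{2} + v_{7} = v_{4}  →  sig = (2;(1))
  P = {3,4}:  v_{3} + v_{4} = v_{2}  →  sig = (2;(1))
  P = {3,5}:  v_{3} + v_{5} = v_{1} + v_{6}  →  sig = (2;(1,1))
  P = {4,5}:  v_{4} + v_{5} = 2·v_{7}  →  sig = (2;(2))
  P = {1,2,6}:  v_{1} + v_{2} + v_{6} = 0  →  sig = (3;())
  P = {1,4,6}:  v_{1} + v_{4} + v_{6} = v_{7}  →  sig = (3;(1))
  P = {1,6,7}:  v_{1} + v_{6} + v_{7} = v_{5}  →  sig = (3;(1))

so the primitive-relation signature multiset is
[(2;()), (2;(1)), (2;(1)), (2;(1)), (2;(1,1)), (2;(2)), (3;()), (3;(1)), (3;(1))]


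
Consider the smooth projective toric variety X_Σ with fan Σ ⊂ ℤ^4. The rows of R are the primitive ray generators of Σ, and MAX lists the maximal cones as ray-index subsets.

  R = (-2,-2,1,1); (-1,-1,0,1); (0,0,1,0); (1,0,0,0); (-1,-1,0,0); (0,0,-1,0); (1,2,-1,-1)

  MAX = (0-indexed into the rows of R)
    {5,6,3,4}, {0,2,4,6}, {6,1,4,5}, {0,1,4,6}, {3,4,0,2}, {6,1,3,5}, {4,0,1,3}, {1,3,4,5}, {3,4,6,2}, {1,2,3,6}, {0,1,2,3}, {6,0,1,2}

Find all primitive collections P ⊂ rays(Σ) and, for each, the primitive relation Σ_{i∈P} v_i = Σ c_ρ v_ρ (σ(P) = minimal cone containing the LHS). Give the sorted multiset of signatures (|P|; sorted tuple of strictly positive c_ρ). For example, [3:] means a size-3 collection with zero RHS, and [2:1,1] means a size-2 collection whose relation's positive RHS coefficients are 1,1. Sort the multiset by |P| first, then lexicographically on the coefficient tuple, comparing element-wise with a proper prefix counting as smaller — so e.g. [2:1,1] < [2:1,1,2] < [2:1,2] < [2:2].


Σ has 5 primitive collections:

  {2,5}:  v_{2} + v_{5} = 0 ; sig = [2:]
  {0,5}:  v_{0} + v_{5} = v_{1} + v_{4} ; sig = [2:1,1]
  {0,3,6}:  v_{0} + v_{3} + v_{6} = 0 ; sig = [3:]
  {1,2,4}:  v_{1} + v_{2} + v_{4} = v_{0} ; sig = [3:1]
  {1,3,4,6}:  v_{1} + v_{3} + v_{4} + v_{6} = v_{5} ; sig = [4:1]

Sorted signature multiset PRS(X):
    |P|=2: 2 collections, coeffs (), (1,1)
    |P|=3: 2 collections, coeffs (), (1)
    |P|=4: 1 collection, coeffs (1)


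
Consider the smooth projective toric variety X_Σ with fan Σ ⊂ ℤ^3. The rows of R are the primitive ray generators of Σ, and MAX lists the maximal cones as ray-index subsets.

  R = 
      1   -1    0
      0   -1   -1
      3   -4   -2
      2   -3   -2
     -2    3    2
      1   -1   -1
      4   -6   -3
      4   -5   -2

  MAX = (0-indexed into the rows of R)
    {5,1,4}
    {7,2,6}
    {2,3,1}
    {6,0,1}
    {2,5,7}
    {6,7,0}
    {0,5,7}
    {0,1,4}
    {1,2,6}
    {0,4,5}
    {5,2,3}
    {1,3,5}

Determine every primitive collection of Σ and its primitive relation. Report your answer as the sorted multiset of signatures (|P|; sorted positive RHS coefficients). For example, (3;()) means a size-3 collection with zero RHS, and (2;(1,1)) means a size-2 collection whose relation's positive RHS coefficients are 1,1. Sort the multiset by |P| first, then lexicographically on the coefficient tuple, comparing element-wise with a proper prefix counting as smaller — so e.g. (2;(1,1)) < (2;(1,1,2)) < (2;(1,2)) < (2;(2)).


Σ has 12 primitive collections:

  P = {3,4}:  v_{3} + v_{4} = 0 ; sig = (2;())
  P = {0,2}:  v_{0} + v_{2} = v_{7} ; sig = (2;(1))
  P = {0,3}:  v_{0} + v_{3} = v_{2} ; sig = (2;(1))
  P = {1,7}:  v_{1} + v_{7} = v_{6} ; sig = (2;(1))
  P = {2,4}:  v_{2} + v_{4} = v_{0} ; sig = (2;(1))
  P = {5,6}:  v_{5} + v_{6} = v_{2} + v_{3} ; sig = (2;(1,1))
  P = {3,6}:  v_{3} + v_{6} = v_{1} + 2·v_{2} ; sig = (2;(1,2))
  P = {4,6}:  v_{4} + v_{6} = 2·v_{0} + v_{1} ; sig = (2;(1,2))
  P = {3,7}:  v_{3} + v_{7} = 2·v_{2} ; sig = (2;(2))
  P = {4,7}:  v_{4} + v_{7} = 2·v_{0} ; sig = (2;(2))
  P = {0,1,5}:  v_{0} + v_{1} + v_{5} = v_{3} ; sig = (3;(1))
  P = {1,2,5}:  v_{1} + v_{2} + v_{5} = 2·v_{3} ; sig = (3;(2))

so the primitive-relation signature multiset is
{ (2;()),  (2;(1)) ×4,  (2;(1,1)),  (2;(1,2)) ×2,  (2;(2)) ×2,  (3;(1)),  (3;(2)) }


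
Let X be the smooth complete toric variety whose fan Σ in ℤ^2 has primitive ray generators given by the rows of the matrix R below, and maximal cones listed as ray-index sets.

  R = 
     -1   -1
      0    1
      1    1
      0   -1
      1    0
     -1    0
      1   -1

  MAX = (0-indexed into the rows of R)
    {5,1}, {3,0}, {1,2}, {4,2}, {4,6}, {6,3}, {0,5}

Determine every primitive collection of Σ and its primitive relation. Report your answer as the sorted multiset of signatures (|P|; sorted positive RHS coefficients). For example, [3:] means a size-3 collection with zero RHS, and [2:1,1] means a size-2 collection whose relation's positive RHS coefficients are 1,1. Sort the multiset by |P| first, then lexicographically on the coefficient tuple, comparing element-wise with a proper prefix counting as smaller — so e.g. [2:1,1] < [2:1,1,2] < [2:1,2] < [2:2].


14 minimal non-faces of Δ(Σ) (on 7 rays):

  P={0,2}:  v_{0} + v_{2} = 0  so sig = [2:]
  P={1,3}:  v_{1} + v_{3} = 0  so sig = [2:]
  P={4,5}:  v_{4} + v_{5} = 0  so sig = [2:]
  P={0,1}:  v_{0} + v_{1} = v_{5}  so sig = [2:1]
  P={0,4}:  v_{0} + v_{4} = v_{3}  so sig = [2:1]
  P={1,4}:  v_{1} + v_{4} = v_{2}  so sig = [2:1]
  P={1,6}:  v_{1} + v_{6} = v_{4}  so sig = [2:1]
  P={2,3}:  v_{2} + v_{3} = v_{4}  so sig = [2:1]
  P={2,5}:  v_{2} + v_{5} = v_{1}  so sig = [2:1]
  P={3,4}:  v_{3} + v_{4} = v_{6}  so sig = [2:1]
  P={3,5}:  v_{3} + v_{5} = v_{0}  so sig = [2:1]
  P={5,6}:  v_{5} + v_{6} = v_{3}  so sig = [2:1]
  P={0,6}:  v_{0} + v_{6} = 2·v_{3}  so sig = [2:2]
  P={2,6}:  v_{2} + v_{6} = 2·v_{4}  so sig = [2:2]

Signatures (|P|; sorted positive RHS coefficients), sorted:
[[2:], [2:], [2:], [2:1], [2:1], [2:1], [2:1], [2:1], [2:1], [2:1], [2:1], [2:1], [2:2], [2:2]]


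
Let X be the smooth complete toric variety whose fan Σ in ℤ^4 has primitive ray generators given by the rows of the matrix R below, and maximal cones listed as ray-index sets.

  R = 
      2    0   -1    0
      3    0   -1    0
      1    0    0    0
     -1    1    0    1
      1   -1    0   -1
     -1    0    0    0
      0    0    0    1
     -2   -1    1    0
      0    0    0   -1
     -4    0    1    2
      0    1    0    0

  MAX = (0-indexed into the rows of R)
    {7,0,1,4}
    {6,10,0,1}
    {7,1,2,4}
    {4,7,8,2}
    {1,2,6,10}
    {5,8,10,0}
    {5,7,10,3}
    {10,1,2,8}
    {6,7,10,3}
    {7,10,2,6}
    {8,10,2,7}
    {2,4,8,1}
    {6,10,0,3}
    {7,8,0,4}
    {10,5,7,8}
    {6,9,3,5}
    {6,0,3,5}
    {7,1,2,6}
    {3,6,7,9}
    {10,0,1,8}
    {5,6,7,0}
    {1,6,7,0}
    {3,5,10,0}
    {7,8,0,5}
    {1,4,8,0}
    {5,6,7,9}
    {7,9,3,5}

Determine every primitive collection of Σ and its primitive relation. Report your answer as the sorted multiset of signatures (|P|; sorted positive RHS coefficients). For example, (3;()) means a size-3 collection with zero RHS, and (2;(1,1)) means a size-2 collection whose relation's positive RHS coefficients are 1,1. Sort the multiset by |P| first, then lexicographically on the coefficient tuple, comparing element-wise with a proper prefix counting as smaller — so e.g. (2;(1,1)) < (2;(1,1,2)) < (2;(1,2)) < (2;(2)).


Δ(Σ) — 11 vertices, 23 min non-faces:

  P={2,5}:  v_{2} + v_{5} = 0  ⇒ sig = (2;())
  P={3,4}:  v_{3} + v_{4} = 0  ⇒ sig = (2;())
  P={6,8}:  v_{6} + v_{8} = 0  ⇒ sig = (2;())
  P={0,2}:  v_{0} + v_{2} = v_{1}  ⇒ sig = (2;(1))
  P={1,5}:  v_{1} + v_{5} = v_{0}  ⇒ sig = (2;(1))
  P={2,3}:  v_{2} + v_{3} = v_{6} + v_{10}  ⇒ sig = (2;(1,1))
  P={3,8}:  v_{3} + v_{8} = v_{5} + v_{10}  ⇒ sig = (2;(1,1))
  P={4,6}:  v_{4} + v_{6} = v_{1} + v_{7}  ⇒ sig = (2;(1,1))
  P={4,10}:  v_{4} + v_{10} = v_{2} + v_{8}  ⇒ sig = (2;(1,1))
  P={1,3}:  v_{1} + v_{3} = v_{0} + v_{6} + v_{10}  ⇒ sig = (2;(1,1,1))
  P={2,9}:  v_{2} + v_{9} = v_{3} + v_{6} + v_{7}  ⇒ sig = (2;(1,1,1))
  P={4,5}:  v_{4} + v_{5} = v_{0} + v_{7} + v_{8}  ⇒ sig = (2;(1,1,1))
  P={4,9}:  v_{4} + v_{9} = v_{5} + v_{6} + v_{7}  ⇒ sig = (2;(1,1,1))
  P={8,9}:  v_{8} + v_{9} = v_{3} + v_{5} + v_{7}  ⇒ sig = (2;(1,1,1))
  P={1,9}:  v_{1} + v_{9} = v_{5} + 2·v_{6}  ⇒ sig = (2;(1,2))
  P={9,10}:  v_{9} + v_{10} = 2·v_{3} + v_{7}  ⇒ sig = (2;(1,2))
  P={0,9}:  v_{0} + v_{9} = 2·v_{5} + 2·v_{6}  ⇒ sig = (2;(2,2))
  P={0,7,10}:  v_{0} + v_{7} + v_{10} = 0  ⇒ sig = (3;())
  P={1,7,8}:  v_{1} + v_{7} + v_{8} = v_{4}  ⇒ sig = (3;(1))
  P={1,7,10}:  v_{1} + v_{7} + v_{10} = v_{2}  ⇒ sig = (3;(1))
  P={5,6,10}:  v_{5} + v_{6} + v_{10} = v_{3}  ⇒ sig = (3;(1))
  P={0,3,7}:  v_{0} + v_{3} + v_{7} = v_{5} + v_{6}  ⇒ sig = (3;(1,1))
  P={3,5,6,7}:  v_{3} + v_{5} + v_{6} + v_{7} = v_{9}  ⇒ sig = (4;(1))

so the primitive-relation signature multiset is
[(2;()), (2;()), (2;()), (2;(1)), (2;(1)), (2;(1,1)), (2;(1,1)), (2;(1,1)), (2;(1,1)), (2;(1,1,1)), (2;(1,1,1)), (2;(1,1,1)), (2;(1,1,1)), (2;(1,1,1)), (2;(1,2)), (2;(1,2)), (2;(2,2)), (3;()), (3;(1)), (3;(1)), (3;(1)), (3;(1,1)), (4;(1))]


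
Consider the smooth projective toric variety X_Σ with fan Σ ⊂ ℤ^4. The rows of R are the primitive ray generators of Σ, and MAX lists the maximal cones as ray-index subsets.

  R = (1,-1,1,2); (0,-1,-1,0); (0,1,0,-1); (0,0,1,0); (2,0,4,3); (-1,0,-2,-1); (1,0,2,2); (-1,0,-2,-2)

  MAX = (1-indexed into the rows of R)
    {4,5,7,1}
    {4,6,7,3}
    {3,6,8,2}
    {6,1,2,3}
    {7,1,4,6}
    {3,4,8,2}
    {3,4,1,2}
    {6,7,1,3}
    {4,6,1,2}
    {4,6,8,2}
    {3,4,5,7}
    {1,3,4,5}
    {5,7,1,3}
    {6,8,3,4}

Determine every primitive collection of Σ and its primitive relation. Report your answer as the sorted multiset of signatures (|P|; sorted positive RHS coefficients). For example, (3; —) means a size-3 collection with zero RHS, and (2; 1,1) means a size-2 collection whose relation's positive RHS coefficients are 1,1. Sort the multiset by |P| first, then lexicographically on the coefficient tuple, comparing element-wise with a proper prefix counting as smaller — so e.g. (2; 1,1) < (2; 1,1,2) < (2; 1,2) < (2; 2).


Primitive collections (9):

  • {7,8}:  v_{7} + v_{8} = 0 ; sig = (2; —)
  • {1,8}:  v_{1} + v_{8} = v_{2} ; sig = (2; 1)
  • {2,7}:  v_{2} + v_{7} = v_{1} ; sig = (2; 1)
  • {5,6}:  v_{5} + v_{6} = v_{7} ; sig = (2; 1)
  • {5,8}:  v_{5} + v_{8} = v_{1} + v_{3} + v_{4} ; sig = (2; 1,1,1)
  • {2,5}:  v_{2} + v_{5} = 2·v_{1} + v_{3} + v_{4} ; sig = (2; 1,1,2)
  • {1,3,4,6}:  v_{1} + v_{3} + v_{4} + v_{6} = 0 ; sig = (4; —)
  • {1,3,4,7}:  v_{1} + v_{3} + v_{4} + v_{7} = v_{5} ; sig = (4; 1)
  • {2,3,4,6}:  v_{2} + v_{3} + v_{4} + v_{6} = v_{8} ; sig = (4; 1)

Hence PRS(X_Σ) =
    |P|=2: 6 collections, coeffs (), (1), (1), (1), (1,1,1), (1,1,2)
    |P|=4: 3 collections, coeffs (), (1), (1)


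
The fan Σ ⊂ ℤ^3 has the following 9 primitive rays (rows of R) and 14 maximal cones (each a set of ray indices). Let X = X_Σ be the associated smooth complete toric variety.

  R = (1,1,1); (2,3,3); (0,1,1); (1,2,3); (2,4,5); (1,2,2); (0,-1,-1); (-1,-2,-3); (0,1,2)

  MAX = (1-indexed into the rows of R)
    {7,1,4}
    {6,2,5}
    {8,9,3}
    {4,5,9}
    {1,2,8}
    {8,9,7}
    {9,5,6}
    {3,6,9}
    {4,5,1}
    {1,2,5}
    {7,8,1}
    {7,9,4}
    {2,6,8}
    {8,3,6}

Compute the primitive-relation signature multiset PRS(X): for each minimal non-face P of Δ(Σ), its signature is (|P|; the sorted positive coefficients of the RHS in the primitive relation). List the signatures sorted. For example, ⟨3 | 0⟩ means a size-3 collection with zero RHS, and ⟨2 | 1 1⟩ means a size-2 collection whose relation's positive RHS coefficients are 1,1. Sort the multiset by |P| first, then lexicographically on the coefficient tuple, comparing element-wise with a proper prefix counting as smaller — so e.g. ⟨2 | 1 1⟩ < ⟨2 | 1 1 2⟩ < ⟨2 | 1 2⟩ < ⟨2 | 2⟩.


Σ has 16 primitive collections:

  {3,7}:  v_{3} + v_{7} = 0  →  sig = ⟨2 | 0⟩
  {4,8}:  v_{4} + v_{8} = 0  →  sig = ⟨2 | 0⟩
  {1,3}:  v_{1} + v_{3} = v_{6}  →  sig = ⟨2 | 1⟩
  {1,6}:  v_{1} + v_{6} = v_{2}  →  sig = ⟨2 | 1⟩
  {1,9}:  v_{1} + v_{9} = v_{4}  →  sig = ⟨2 | 1⟩
  {2,9}:  v_{2} + v_{9} = v_{5}  →  sig = ⟨2 | 1⟩
  {4,6}:  v_{4} + v_{6} = v_{5}  →  sig = ⟨2 | 1⟩
  {5,8}:  v_{5} + v_{8} = v_{6}  →  sig = ⟨2 | 1⟩
  {6,7}:  v_{6} + v_{7} = v_{1}  →  sig = ⟨2 | 1⟩
  {2,4}:  v_{2} + v_{4} = v_{1} + v_{5}  →  sig = ⟨2 | 1 1⟩
  {3,4}:  v_{3} + v_{4} = v_{6} + v_{9}  →  sig = ⟨2 | 1 1⟩
  {5,7}:  v_{5} + v_{7} = v_{1} + v_{4}  →  sig = ⟨2 | 1 1⟩
  {3,5}:  v_{3} + v_{5} = 2·v_{6} + v_{9}  →  sig = ⟨2 | 1 2⟩
  {2,3}:  v_{2} + v_{3} = 2·v_{6}  →  sig = ⟨2 | 2⟩
  {2,7}:  v_{2} + v_{7} = 2·v_{1}  →  sig = ⟨2 | 2⟩
  {6,8,9}:  v_{6} + v_{8} + v_{9} = v_{3}  →  sig = ⟨3 | 1⟩

Hence PRS(X_Σ) =
    |P|=2: 15 collections, coeffs (), (), (1), (1), (1), (1), (1), (1), (1), (1,1), (1,1), (1,1), (1,2), (2), (2)
    |P|=3: 1 collection, coeffs (1)


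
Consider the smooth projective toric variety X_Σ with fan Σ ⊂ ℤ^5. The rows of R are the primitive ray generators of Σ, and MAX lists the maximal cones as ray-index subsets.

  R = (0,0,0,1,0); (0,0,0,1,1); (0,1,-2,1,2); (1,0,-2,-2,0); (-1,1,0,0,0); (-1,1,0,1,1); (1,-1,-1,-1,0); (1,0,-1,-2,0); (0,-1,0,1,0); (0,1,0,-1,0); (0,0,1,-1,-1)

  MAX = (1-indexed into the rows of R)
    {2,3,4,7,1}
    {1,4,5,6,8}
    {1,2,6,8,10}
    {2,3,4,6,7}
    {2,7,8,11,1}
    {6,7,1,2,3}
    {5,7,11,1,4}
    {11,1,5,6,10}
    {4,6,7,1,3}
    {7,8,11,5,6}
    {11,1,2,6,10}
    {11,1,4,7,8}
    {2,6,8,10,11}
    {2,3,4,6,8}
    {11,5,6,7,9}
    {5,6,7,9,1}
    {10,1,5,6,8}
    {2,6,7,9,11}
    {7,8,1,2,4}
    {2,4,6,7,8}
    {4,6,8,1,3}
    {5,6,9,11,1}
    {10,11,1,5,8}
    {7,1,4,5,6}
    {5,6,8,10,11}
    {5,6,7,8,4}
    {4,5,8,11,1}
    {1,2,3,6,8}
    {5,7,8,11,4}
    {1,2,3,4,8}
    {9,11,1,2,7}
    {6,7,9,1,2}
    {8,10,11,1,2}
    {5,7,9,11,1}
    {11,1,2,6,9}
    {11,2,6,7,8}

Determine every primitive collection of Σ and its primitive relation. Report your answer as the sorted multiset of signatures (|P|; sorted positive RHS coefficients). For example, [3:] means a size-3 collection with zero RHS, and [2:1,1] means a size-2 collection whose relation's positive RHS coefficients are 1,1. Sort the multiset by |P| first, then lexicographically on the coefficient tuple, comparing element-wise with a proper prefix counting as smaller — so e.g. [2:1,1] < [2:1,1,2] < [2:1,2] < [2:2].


Σ has 18 primitive collections:

  P = {9,10}:  v_{9} + v_{10} = 0  ⇒ sig = [2:]
  P = {2,5}:  v_{2} + v_{5} = v_{6}  ⇒ sig = [2:1]
  P = {7,10}:  v_{7} + v_{10} = v_{8}  ⇒ sig = [2:1]
  P = {8,9}:  v_{8} + v_{9} = v_{7}  ⇒ sig = [2:1]
  P = {3,11}:  v_{3} + v_{11} = v_{1} + v_{6} + v_{8}  ⇒ sig = [2:1,1,1]
  P = {3,5}:  v_{3} + v_{5} = v_{1} + v_{4} + 2·v_{6}  ⇒ sig = [2:1,1,2]
  P = {4,9}:  v_{4} + v_{9} = v_{1} + v_{5} + 2·v_{7}  ⇒ sig = [2:1,1,2]
  P = {4,10}:  v_{4} + v_{10} = v_{1} + v_{5} + 2·v_{8}  ⇒ sig = [2:1,1,2]
  P = {3,9}:  v_{3} + v_{9} = 2·v_{1} + 2·v_{6} + 2·v_{7}  ⇒ sig = [2:2,2,2]
  P = {3,10}:  v_{3} + v_{10} = 2·v_{1} + 2·v_{6} + 2·v_{8}  ⇒ sig = [2:2,2,2]
  P = {2,4,11}:  v_{2} + v_{4} + v_{11} = v_{8}  ⇒ sig = [3:1]
  P = {4,6,11}:  v_{4} + v_{6} + v_{11} = v_{5} + v_{8}  ⇒ sig = [3:1,1]
  P = {3,7,8}:  v_{3} + v_{7} + v_{8} = 2·v_{2} + 2·v_{4}  ⇒ sig = [3:2,2]
  P = {1,6,7,11}:  v_{1} + v_{6} + v_{7} + v_{11} = 0  ⇒ sig = [4:]
  P = {1,2,4,6}:  v_{1} + v_{2} + v_{4} + v_{6} = v_{3}  ⇒ sig = [4:1]
  P = {1,5,7,8}:  v_{1} + v_{5} + v_{7} + v_{8} = v_{4}  ⇒ sig = [4:1]
  P = {1,6,8,11}:  v_{1} + v_{6} + v_{8} + v_{11} = v_{10}  ⇒ sig = [4:1]
  P = {1,6,7,8}:  v_{1} + v_{6} + v_{7} + v_{8} = v_{2} + v_{4}  ⇒ sig = [4:1,1]

Hence PRS(X_Σ) =
    [2:]
    [2:1]
    [2:1]
    [2:1]
    [2:1,1,1]
    [2:1,1,2]
    [2:1,1,2]
    [2:1,1,2]
    [2:2,2,2]
    [2:2,2,2]
    [3:1]
    [3:1,1]
    [3:2,2]
    [4:]
    [4:1]
    [4:1]
    [4:1]
    [4:1,1]


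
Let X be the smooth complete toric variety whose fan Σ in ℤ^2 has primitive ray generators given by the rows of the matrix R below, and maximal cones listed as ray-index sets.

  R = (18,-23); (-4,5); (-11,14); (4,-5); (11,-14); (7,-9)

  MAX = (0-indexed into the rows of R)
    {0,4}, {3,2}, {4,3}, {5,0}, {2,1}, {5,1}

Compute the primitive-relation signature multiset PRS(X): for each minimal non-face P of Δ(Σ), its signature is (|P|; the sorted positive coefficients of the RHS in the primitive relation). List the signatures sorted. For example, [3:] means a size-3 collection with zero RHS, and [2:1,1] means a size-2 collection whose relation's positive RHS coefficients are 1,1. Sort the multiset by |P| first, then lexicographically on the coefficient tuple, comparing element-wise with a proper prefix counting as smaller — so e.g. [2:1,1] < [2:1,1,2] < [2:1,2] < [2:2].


9 minimal non-faces of Δ(Σ) (on 6 rays):

  {1,3}:  v_{1} + v_{3} = 0 — sig = [2:]
  {2,4}:  v_{2} + v_{4} = 0 — sig = [2:]
  {0,2}:  v_{0} + v_{2} = v_{5} — sig = [2:1]
  {1,4}:  v_{1} + v_{4} = v_{5} — sig = [2:1]
  {2,5}:  v_{2} + v_{5} = v_{1} — sig = [2:1]
  {3,5}:  v_{3} + v_{5} = v_{4} — sig = [2:1]
  {4,5}:  v_{4} + v_{5} = v_{0} — sig = [2:1]
  {0,1}:  v_{0} + v_{1} = 2·v_{5} — sig = [2:2]
  {0,3}:  v_{0} + v_{3} = 2·v_{4} — sig = [2:2]

Sorted signature multiset PRS(X):
{ [2:] ×2,  [2:1] ×5,  [2:2] ×2 }


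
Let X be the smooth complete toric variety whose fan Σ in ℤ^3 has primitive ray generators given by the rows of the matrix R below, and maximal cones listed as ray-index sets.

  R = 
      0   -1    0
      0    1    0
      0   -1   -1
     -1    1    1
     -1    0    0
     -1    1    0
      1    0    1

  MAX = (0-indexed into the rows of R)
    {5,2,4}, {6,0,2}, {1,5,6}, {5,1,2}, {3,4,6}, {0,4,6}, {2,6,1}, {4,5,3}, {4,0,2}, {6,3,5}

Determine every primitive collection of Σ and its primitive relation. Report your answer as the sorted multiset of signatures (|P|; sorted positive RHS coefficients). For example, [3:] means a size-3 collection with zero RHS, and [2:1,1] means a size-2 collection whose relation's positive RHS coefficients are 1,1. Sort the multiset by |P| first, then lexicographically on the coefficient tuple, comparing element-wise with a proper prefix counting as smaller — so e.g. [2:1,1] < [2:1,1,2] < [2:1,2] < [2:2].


9 minimal non-faces of Δ(Σ) (on 7 rays):

  P = {0,1}:  v_{0} + v_{1} = 0 ; sig = [2:]
  P = {0,5}:  v_{0} + v_{5} = v_{4} ; sig = [2:1]
  P = {1,4}:  v_{1} + v_{4} = v_{5} ; sig = [2:1]
  P = {2,3}:  v_{2} + v_{3} = v_{4} ; sig = [2:1]
  P = {0,3}:  v_{0} + v_{3} = 2·v_{4} + v_{6} ; sig = [2:1,2]
  P = {1,3}:  v_{1} + v_{3} = 2·v_{5} + v_{6} ; sig = [2:1,2]
  P = {2,5,6}:  v_{2} + v_{5} + v_{6} = 0 ; sig = [3:]
  P = {2,4,6}:  v_{2} + v_{4} + v_{6} = v_{0} ; sig = [3:1]
  P = {4,5,6}:  v_{4} + v_{5} + v_{6} = v_{3} ; sig = [3:1]

Sorted signature multiset PRS(X):
    |P|=2: 6 collections, coeffs (), (1), (1), (1), (1,2), (1,2)
    |P|=3: 3 collections, coeffs (), (1), (1)


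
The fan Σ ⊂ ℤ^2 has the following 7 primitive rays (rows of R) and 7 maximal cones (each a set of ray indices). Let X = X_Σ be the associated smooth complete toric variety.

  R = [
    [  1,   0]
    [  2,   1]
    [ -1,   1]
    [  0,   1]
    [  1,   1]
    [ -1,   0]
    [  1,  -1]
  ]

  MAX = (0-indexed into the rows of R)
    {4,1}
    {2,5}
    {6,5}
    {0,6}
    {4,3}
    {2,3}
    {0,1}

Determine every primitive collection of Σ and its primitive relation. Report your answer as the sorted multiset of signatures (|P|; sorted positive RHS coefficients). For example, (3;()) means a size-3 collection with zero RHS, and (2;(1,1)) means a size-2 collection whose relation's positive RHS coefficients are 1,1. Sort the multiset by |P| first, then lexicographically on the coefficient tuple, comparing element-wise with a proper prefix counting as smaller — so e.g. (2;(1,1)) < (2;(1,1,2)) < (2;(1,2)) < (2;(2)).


Σ has 14 primitive collections:

  P={0,5}:  v_{0} + v_{5} = 0 ; sig = (2;())
  P={2,6}:  v_{2} + v_{6} = 0 ; sig = (2;())
  P={0,2}:  v_{0} + v_{2} = v_{3} ; sig = (2;(1))
  P={0,3}:  v_{0} + v_{3} = v_{4} ; sig = (2;(1))
  P={0,4}:  v_{0} + v_{4} = v_{1} ; sig = (2;(1))
  P={1,5}:  v_{1} + v_{5} = v_{4} ; sig = (2;(1))
  P={3,5}:  v_{3} + v_{5} = v_{2} ; sig = (2;(1))
  P={3,6}:  v_{3} + v_{6} = v_{0} ; sig = (2;(1))
  P={4,5}:  v_{4} + v_{5} = v_{3} ; sig = (2;(1))
  P={1,2}:  v_{1} + v_{2} = v_{3} + v_{4} ; sig = (2;(1,1))
  P={1,3}:  v_{1} + v_{3} = 2·v_{4} ; sig = (2;(2))
  P={2,4}:  v_{2} + v_{4} = 2·v_{3} ; sig = (2;(2))
  P={4,6}:  v_{4} + v_{6} = 2·v_{0} ; sig = (2;(2))
  P={1,6}:  v_{1} + v_{6} = 3·v_{0} ; sig = (2;(3))

Hence PRS(X_Σ) =
    (2;())
    (2;())
    (2;(1))
    (2;(1))
    (2;(1))
    (2;(1))
    (2;(1))
    (2;(1))
    (2;(1))
    (2;(1,1))
    (2;(2))
    (2;(2))
    (2;(2))
    (2;(3))


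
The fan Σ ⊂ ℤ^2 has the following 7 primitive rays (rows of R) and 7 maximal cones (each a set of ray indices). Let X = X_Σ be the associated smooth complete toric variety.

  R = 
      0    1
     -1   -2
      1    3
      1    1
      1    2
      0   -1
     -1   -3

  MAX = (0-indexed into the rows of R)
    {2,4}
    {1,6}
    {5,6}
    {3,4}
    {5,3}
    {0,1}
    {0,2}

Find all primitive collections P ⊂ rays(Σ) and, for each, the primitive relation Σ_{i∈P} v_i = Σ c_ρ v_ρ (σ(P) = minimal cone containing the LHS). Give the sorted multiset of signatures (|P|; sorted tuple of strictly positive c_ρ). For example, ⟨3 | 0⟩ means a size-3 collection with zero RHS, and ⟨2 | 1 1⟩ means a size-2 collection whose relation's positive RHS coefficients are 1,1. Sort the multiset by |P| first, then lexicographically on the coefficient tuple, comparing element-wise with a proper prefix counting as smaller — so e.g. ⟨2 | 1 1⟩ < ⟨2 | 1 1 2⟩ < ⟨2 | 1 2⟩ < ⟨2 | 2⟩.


Σ has 14 primitive collections:

  P = {0,5}:  v_{0} + v_{5} = 0  so sig = ⟨2 | 0⟩
  P = {1,4}:  v_{1} + v_{4} = 0  so sig = ⟨2 | 0⟩
  P = {2,6}:  v_{2} + v_{6} = 0  so sig = ⟨2 | 0⟩
  P = {0,3}:  v_{0} + v_{3} = v_{4}  so sig = ⟨2 | 1⟩
  P = {0,4}:  v_{0} + v_{4} = v_{2}  so sig = ⟨2 | 1⟩
  P = {0,6}:  v_{0} + v_{6} = v_{1}  so sig = ⟨2 | 1⟩
  P = {1,2}:  v_{1} + v_{2} = v_{0}  so sig = ⟨2 | 1⟩
  P = {1,3}:  v_{1} + v_{3} = v_{5}  so sig = ⟨2 | 1⟩
  P = {1,5}:  v_{1} + v_{5} = v_{6}  so sig = ⟨2 | 1⟩
  P = {2,5}:  v_{2} + v_{5} = v_{4}  so sig = ⟨2 | 1⟩
  P = {4,5}:  v_{4} + v_{5} = v_{3}  so sig = ⟨2 | 1⟩
  P = {4,6}:  v_{4} + v_{6} = v_{5}  so sig = ⟨2 | 1⟩
  P = {2,3}:  v_{2} + v_{3} = 2·v_{4}  so sig = ⟨2 | 2⟩
  P = {3,6}:  v_{3} + v_{6} = 2·v_{5}  so sig = ⟨2 | 2⟩

Signatures (|P|; sorted positive RHS coefficients), sorted:
    ⟨2 | 0⟩
    ⟨2 | 0⟩
    ⟨2 | 0⟩
    ⟨2 | 1⟩
    ⟨2 | 1⟩
    ⟨2 | 1⟩
    ⟨2 | 1⟩
    ⟨2 | 1⟩
    ⟨2 | 1⟩
    ⟨2 | 1⟩
    ⟨2 | 1⟩
    ⟨2 | 1⟩
    ⟨2 | 2⟩
    ⟨2 | 2⟩


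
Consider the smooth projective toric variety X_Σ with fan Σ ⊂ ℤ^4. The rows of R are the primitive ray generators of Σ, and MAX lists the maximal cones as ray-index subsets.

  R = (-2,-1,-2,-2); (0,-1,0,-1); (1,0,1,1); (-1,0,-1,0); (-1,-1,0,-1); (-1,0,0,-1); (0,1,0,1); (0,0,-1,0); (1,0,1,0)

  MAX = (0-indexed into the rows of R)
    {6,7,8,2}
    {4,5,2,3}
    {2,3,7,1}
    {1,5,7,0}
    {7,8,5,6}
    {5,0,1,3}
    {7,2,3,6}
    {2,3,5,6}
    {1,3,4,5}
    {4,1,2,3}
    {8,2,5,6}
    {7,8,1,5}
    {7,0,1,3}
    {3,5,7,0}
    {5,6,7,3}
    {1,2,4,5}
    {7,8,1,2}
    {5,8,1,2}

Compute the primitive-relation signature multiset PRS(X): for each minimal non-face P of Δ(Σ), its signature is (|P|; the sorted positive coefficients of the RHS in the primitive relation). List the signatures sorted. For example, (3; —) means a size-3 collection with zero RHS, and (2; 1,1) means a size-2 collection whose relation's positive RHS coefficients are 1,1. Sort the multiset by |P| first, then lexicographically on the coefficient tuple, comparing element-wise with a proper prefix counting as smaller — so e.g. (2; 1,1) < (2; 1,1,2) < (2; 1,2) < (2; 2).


Σ has 12 primitive collections:

  {1,6}:  v_{1} + v_{6} = 0  ⇒ sig = (2; —)
  {3,8}:  v_{3} + v_{8} = 0  ⇒ sig = (2; —)
  {0,2}:  v_{0} + v_{2} = v_{1} + v_{3}  ⇒ sig = (2; 1,1)
  {4,7}:  v_{4} + v_{7} = v_{1} + v_{3}  ⇒ sig = (2; 1,1)
  {0,6}:  v_{0} + v_{6} = v_{3} + v_{5} + v_{7}  ⇒ sig = (2; 1,1,1)
  {0,8}:  v_{0} + v_{8} = v_{1} + v_{5} + v_{7}  ⇒ sig = (2; 1,1,1)
  {4,6}:  v_{4} + v_{6} = v_{2} + v_{3} + v_{5}  ⇒ sig = (2; 1,1,1)
  {4,8}:  v_{4} + v_{8} = v_{1} + v_{2} + v_{5}  ⇒ sig = (2; 1,1,1)
  {0,4}:  v_{0} + v_{4} = 2·v_{1} + 2·v_{3} + v_{5}  ⇒ sig = (2; 1,2,2)
  {2,5,7}:  v_{2} + v_{5} + v_{7} = 0  ⇒ sig = (3; —)
  {1,2,3,5}:  v_{1} + v_{2} + v_{3} + v_{5} = v_{4}  ⇒ sig = (4; 1)
  {1,3,5,7}:  v_{1} + v_{3} + v_{5} + v_{7} = v_{0}  ⇒ sig = (4; 1)

Signatures (|P|; sorted positive RHS coefficients), sorted:
    |P|=2: 9 collections, coeffs (), (), (1,1), (1,1), (1,1,1), (1,1,1), (1,1,1), (1,1,1), (1,2,2)
    |P|=3: 1 collection, coeffs ()
    |P|=4: 2 collections, coeffs (1), (1)
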